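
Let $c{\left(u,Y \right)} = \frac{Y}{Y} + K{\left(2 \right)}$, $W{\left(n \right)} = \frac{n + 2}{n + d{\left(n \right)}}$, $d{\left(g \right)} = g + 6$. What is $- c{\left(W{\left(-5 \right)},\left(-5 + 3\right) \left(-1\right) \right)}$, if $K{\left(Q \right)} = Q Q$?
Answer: $-5$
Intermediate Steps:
$K{\left(Q \right)} = Q^{2}$
$d{\left(g \right)} = 6 + g$
$W{\left(n \right)} = \frac{2 + n}{6 + 2 n}$ ($W{\left(n \right)} = \frac{n + 2}{n + \left(6 + n\right)} = \frac{2 + n}{6 + 2 n}$)
$c{\left(u,Y \right)} = 5$ ($c{\left(u,Y \right)} = \frac{Y}{Y} + 2^{2} = 1 + 4 = 5$)
$- c{\left(W{\left(-5 \right)},\left(-5 + 3\right) \left(-1\right) \right)} = \left(-1\right) 5 = -5$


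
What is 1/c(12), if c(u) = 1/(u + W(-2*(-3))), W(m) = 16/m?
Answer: 44/3 ≈ 14.667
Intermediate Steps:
c(u) = 1/(8/3 + u) (c(u) = 1/(u + 16/((-2*(-3)))) = 1/(u + 16/6) = 1/(u + 16*(⅙)) = 1/(u + 8/3) = 1/(8/3 + u))
1/c(12) = 1/(3/(8 + 3*12)) = 1/(3/(8 + 36)) = 1/(3/44) = 44/3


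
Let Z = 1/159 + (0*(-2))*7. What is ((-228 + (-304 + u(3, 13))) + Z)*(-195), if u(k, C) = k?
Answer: 5467150/53 ≈ 1.0315e+5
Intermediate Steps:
Z = 1/159 (Z = 1/159 + 0*7 = 1/159 + 0 = 1/159 ≈ 0.0062893)
((-228 + (-304 + u(3, 13))) + Z)*(-195) = ((-228 + (-304 + 3)) + 1/159)*(-195) = ((-228 - 301) + 1/159)*(-195) = (-529 + 1/159)*(-195) = -84110/159*(-195) = 5467150/53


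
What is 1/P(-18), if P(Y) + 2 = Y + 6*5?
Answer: 1/10 ≈ 0.10000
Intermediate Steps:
P(Y) = 28 + Y (P(Y) = -2 + (Y + 6*5) = -2 + (Y + 30) = -2 + (30 + Y) = 28 + Y)
1/P(-18) = 1/(28 - 18) = 1/10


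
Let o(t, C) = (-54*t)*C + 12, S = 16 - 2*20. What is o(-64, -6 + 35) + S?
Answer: 100212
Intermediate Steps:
S = -24 (S = 16 - 40 = -24)
o(t, C) = 12 - 54*C*t (o(t, C) = -54*C*t + 12 = 12 - 54*C*t)
o(-64, -6 + 35) + S = (12 - 54*(-6 + 35)*(-64)) - 24 = (12 - 54*29*(-64)) - 24 = (12 + 100224) - 24 = 100236 - 24 = 100212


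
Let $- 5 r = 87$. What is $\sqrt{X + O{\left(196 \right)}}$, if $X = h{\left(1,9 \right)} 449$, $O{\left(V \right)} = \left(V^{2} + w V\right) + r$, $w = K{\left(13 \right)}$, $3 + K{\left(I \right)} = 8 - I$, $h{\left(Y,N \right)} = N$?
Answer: $\frac{\sqrt{1021790}}{5} \approx 202.17$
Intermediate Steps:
$K{\left(I \right)} = 5 - I$ ($K{\left(I \right)} = -3 - \left(-8 + I\right) = 5 - I$)
$r = - \frac{87}{5}$ ($r = \left(- \frac{1}{5}\right) 87 = - \frac{87}{5} \approx -17.4$)
$w = -8$ ($w = 5 - 13 = -8$)
$O{\left(V \right)} = - \frac{87}{5} + V^{2} - 8 V$ ($O{\left(V \right)} = \left(V^{2} - 8 V\right) - \frac{87}{5} = - \frac{87}{5} + V^{2} - 8 V$)
$X = 4041$ ($X = 9 \cdot 449 = 4041$)
$\sqrt{X + O{\left(196 \right)}} = \sqrt{4041 - \left(\frac{7927}{5} - 38416\right)} = \sqrt{4041 - - \frac{184153}{5}} = \sqrt{4041 + \frac{184153}{5}} = \sqrt{\frac{204358}{5}} = \frac{\sqrt{1021790}}{5}$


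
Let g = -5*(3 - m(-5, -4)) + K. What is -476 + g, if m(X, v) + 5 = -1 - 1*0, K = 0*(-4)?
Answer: -521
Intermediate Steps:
K = 0
m(X, v) = -6 (m(X, v) = -5 + (-1 - 1*0) = -5 + (-1 + 0) = -5 - 1 = -6)
g = -45 (g = -5*(3 - 1*(-6)) + 0 = -5*(3 + 6) + 0 = -5*9 + 0 = -45 + 0 = -45)
-476 + g = -476 - 45 = -521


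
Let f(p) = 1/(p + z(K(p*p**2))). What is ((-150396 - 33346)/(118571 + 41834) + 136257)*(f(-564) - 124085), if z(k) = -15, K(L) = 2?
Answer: -1570257686964829088/92874495 ≈ -1.6907e+10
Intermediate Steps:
f(p) = 1/(-15 + p) (f(p) = 1/(p - 15) = 1/(-15 + p))
((-150396 - 33346)/(118571 + 41834) + 136257)*(f(-564) - 124085) = ((-150396 - 33346)/(118571 + 41834) + 136257)*(1/(-15 - 564) - 124085) = (-183742/160405 + 136257)*(1/(-579) - 124085) = (-183742*1/160405 + 136257)*(-1/579 - 124085) = (-183742/160405 + 136257)*(-71845216/579) = (21856120343/160405)*(-71845216/579) = -1570257686964829088/92874495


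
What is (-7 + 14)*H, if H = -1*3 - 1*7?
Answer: -70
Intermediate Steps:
H = -10 (H = -3 - 7 = -10)
(-7 + 14)*H = (-7 + 14)*(-10) = 7*(-10) = -70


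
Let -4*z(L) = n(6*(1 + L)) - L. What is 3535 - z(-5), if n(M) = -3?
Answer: 7071/2 ≈ 3535.5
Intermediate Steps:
z(L) = ¾ + L/4 (z(L) = -(-3 - L)/4 = ¾ + L/4)
3535 - z(-5) = 3535 - (¾ + (¼)*(-5)) = 3535 - (¾ - 5/4) = 3535 - 1*(-½) = 3535 + ½ = 7071/2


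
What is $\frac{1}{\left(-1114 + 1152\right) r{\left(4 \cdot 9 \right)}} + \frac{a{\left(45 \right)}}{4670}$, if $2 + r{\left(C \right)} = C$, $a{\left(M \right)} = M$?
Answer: $\frac{6281}{603364} \approx 0.01041$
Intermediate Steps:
$r{\left(C \right)} = -2 + C$
$\frac{1}{\left(-1114 + 1152\right) r{\left(4 \cdot 9 \right)}} + \frac{a{\left(45 \right)}}{4670} = \frac{1}{\left(-1114 + 1152\right) \left(-2 + 4 \cdot 9\right)} + \frac{45}{4670} = \frac{1}{38 \left(-2 + 36\right)} + 45 \cdot \frac{1}{4670} = \frac{1}{38 \cdot 34} + \frac{9}{934} = \frac{1}{38} \cdot \frac{1}{34} + \frac{9}{934} = \frac{1}{1292} + \frac{9}{934} = \frac{6281}{603364}$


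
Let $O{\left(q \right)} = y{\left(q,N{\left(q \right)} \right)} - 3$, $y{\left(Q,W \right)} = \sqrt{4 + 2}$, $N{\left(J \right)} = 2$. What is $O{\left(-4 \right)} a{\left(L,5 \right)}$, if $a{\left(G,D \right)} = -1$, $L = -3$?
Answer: $3 - \sqrt{6} \approx 0.55051$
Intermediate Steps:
$y{\left(Q,W \right)} = \sqrt{6}$
$O{\left(q \right)} = -3 + \sqrt{6}$ ($O{\left(q \right)} = \sqrt{6} - 3 = -3 + \sqrt{6}$)
$O{\left(-4 \right)} a{\left(L,5 \right)} = \left(-3 + \sqrt{6}\right) \left(-1\right) = 3 - \sqrt{6}$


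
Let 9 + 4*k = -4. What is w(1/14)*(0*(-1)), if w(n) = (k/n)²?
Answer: 0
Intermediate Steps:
k = -13/4 (k = -9/4 + (¼)*(-4) = -9/4 - 1 = -13/4 ≈ -3.2500)
w(n) = 169/(16*n²) (w(n) = (-13/(4*n))² = 169/(16*n²))
w(1/14)*(0*(-1)) = (169/(16*(1/14)²))*(0*(-1)) = (169/(16*14⁻²))*0 = ((169/16)*196)*0 = (8281/4)*0 = 0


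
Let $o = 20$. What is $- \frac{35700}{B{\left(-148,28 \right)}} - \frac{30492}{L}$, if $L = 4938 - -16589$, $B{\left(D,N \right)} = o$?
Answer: $- \frac{3496017}{1957} \approx -1786.4$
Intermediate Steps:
$B{\left(D,N \right)} = 20$
$L = 21527$ ($L = 4938 + 16589 = 21527$)
$- \frac{35700}{B{\left(-148,28 \right)}} - \frac{30492}{L} = - \frac{35700}{20} - \frac{30492}{21527} = \left(-35700\right) \frac{1}{20} - \frac{2772}{1957} = -1785 - \frac{2772}{1957} = - \frac{3496017}{1957}$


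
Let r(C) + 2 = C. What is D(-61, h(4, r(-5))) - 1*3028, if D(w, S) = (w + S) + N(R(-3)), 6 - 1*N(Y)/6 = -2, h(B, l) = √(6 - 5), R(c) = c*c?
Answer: -3040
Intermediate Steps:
r(C) = -2 + C
R(c) = c²
h(B, l) = 1 (h(B, l) = √1 = 1)
N(Y) = 48 (N(Y) = 36 - 6*(-2) = 36 + 12 = 48)
D(w, S) = 48 + S + w (D(w, S) = (w + S) + 48 = (S + w) + 48 = 48 + S + w)
D(-61, h(4, r(-5))) - 1*3028 = (48 + 1 - 61) - 1*3028 = -12 - 3028 = -3040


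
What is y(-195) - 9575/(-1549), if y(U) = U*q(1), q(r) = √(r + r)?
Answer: 9575/1549 - 195*√2 ≈ -269.59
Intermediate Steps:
q(r) = √2*√r (q(r) = √(2*r) = √2*√r)
y(U) = U*√2 (y(U) = U*(√2*√1) = U*(√2*1) = U*√2)
y(-195) - 9575/(-1549) = -195*√2 - 9575/(-1549) = -195*√2 - 9575*(-1)/1549 = -195*√2 - 1*(-9575/1549) = -195*√2 + 9575/1549 = 9575/1549 - 195*√2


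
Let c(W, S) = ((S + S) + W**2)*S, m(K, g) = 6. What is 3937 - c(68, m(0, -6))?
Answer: -23879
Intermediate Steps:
c(W, S) = S*(W**2 + 2*S) (c(W, S) = (2*S + W**2)*S = (W**2 + 2*S)*S = S*(W**2 + 2*S))
3937 - c(68, m(0, -6)) = 3937 - 6*(68**2 + 2*6) = 3937 - 6*(4624 + 12) = 3937 - 6*4636 = 3937 - 1*27816 = 3937 - 27816 = -23879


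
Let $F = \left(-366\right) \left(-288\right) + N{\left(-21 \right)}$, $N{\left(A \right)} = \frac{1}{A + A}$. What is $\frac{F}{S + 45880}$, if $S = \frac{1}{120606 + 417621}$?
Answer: $\frac{794267863215}{345713966654} \approx 2.2975$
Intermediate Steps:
$N{\left(A \right)} = \frac{1}{2 A}$
$F = \frac{4427135}{42}$ ($F = \left(-366\right) \left(-288\right) + \frac{1}{2 \left(-21\right)} = 105408 + \frac{1}{2} \left(- \frac{1}{21}\right) = 105408 - \frac{1}{42} = \frac{4427135}{42} \approx 1.0541 \cdot 10^{5}$)
$S = \frac{1}{538227} \approx 1.858 \cdot 10^{-6}$
$\frac{F}{S + 45880} = \frac{4427135}{42 \left(\frac{1}{538227} + 45880\right)} = \frac{4427135}{42 \cdot \frac{24693854761}{538227}} = \frac{4427135}{42} \cdot \frac{538227}{24693854761} = \frac{794267863215}{345713966654}$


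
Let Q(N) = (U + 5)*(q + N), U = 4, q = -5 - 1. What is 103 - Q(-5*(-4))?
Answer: -23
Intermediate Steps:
q = -6
Q(N) = -54 + 9*N (Q(N) = (4 + 5)*(-6 + N) = 9*(-6 + N) = -54 + 9*N)
103 - Q(-5*(-4)) = 103 - (-54 + 9*(-5*(-4))) = 103 - (-54 + 9*20) = 103 - (-54 + 180) = 103 - 1*126 = 103 - 126 = -23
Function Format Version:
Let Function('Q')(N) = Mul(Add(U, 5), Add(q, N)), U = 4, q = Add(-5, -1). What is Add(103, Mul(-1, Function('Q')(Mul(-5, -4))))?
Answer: -23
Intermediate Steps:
q = -6
Function('Q')(N) = Add(-54, Mul(9, N)) (Function('Q')(N) = Mul(Add(4, 5), Add(-6, N)) = Mul(9, Add(-6, N)) = Add(-54, Mul(9, N)))
Add(103, Mul(-1, Function('Q')(Mul(-5, -4)))) = Add(103, Mul(-1, Add(-54, Mul(9, Mul(-5, -4))))) = Add(103, Mul(-1, Add(-54, Mul(9, 20)))) = Add(103, Mul(-1, Add(-54, 180))) = Add(103, Mul(-1, 126)) = Add(103, -126) = -23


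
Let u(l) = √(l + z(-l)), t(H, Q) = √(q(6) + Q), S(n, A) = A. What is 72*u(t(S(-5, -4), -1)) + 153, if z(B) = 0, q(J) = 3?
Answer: 153 + 72*2^(¼) ≈ 238.62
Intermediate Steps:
t(H, Q) = √(3 + Q)
u(l) = √l (u(l) = √(l + 0) = √l)
72*u(t(S(-5, -4), -1)) + 153 = 72*√(√(3 - 1)) + 153 = 72*√(√2) + 153 = 72*2^(¼) + 153 = 153 + 72*2^(¼)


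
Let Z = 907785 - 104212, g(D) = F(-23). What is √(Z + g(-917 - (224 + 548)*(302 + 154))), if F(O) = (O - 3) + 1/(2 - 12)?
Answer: √80354690/10 ≈ 896.41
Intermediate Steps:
F(O) = -31/10 + O (F(O) = (-3 + O) + 1/(-10) = (-3 + O) - ⅒ = -31/10 + O)
g(D) = -261/10 (g(D) = -31/10 - 23 = -261/10)
Z = 803573
√(Z + g(-917 - (224 + 548)*(302 + 154))) = √(803573 - 261/10) = √(8035469/10) = √80354690/10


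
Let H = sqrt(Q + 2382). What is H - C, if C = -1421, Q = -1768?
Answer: 1421 + sqrt(614) ≈ 1445.8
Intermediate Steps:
H = sqrt(614) (H = sqrt(-1768 + 2382) = sqrt(614) ≈ 24.779)
H - C = sqrt(614) - 1*(-1421) = sqrt(614) + 1421 = 1421 + sqrt(614)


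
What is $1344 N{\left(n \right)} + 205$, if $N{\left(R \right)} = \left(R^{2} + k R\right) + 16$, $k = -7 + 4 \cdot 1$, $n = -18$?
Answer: $529741$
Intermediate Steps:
$k = -3$ ($k = -7 + 4 = -3$)
$N{\left(R \right)} = 16 + R^{2} - 3 R$ ($N{\left(R \right)} = \left(R^{2} - 3 R\right) + 16 = 16 + R^{2} - 3 R$)
$1344 N{\left(n \right)} + 205 = 1344 \left(16 + \left(-18\right)^{2} - -54\right) + 205 = 1344 \left(16 + 324 + 54\right) + 205 = 1344 \cdot 394 + 205 = 529536 + 205 = 529741$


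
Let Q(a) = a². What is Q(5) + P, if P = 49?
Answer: 74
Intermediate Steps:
Q(5) + P = 5² + 49 = 25 + 49 = 74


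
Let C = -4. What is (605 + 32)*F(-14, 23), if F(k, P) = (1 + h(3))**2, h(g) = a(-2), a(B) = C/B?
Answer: 5733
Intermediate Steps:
a(B) = -4/B
h(g) = 2 (h(g) = -4/(-2) = -4*(-1/2) = 2)
F(k, P) = 9 (F(k, P) = (1 + 2)**2 = 3**2 = 9)
(605 + 32)*F(-14, 23) = (605 + 32)*9 = 637*9 = 5733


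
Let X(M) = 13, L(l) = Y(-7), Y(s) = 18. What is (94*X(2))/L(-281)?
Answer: 611/9 ≈ 67.889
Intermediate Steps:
L(l) = 18
(94*X(2))/L(-281) = (94*13)/18 = 1222*(1/18) = 611/9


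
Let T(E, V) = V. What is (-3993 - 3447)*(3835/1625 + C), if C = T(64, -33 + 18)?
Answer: 470208/5 ≈ 94042.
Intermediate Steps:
C = -15 (C = -33 + 18 = -15)
(-3993 - 3447)*(3835/1625 + C) = (-3993 - 3447)*(3835/1625 - 15) = -7440*(3835*(1/1625) - 15) = -7440*(59/25 - 15) = -7440*(-316/25) = 470208/5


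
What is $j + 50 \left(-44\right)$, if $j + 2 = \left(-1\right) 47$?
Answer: $-2249$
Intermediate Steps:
$j = -49$ ($j = -2 - 47 = -49$)
$j + 50 \left(-44\right) = -49 + 50 \left(-44\right) = -49 - 2200 = -2249$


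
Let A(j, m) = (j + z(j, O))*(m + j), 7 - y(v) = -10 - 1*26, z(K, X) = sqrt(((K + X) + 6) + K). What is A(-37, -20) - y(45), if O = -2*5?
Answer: 2066 - 57*I*sqrt(78) ≈ 2066.0 - 503.41*I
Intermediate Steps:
O = -10
z(K, X) = sqrt(6 + X + 2*K) (z(K, X) = sqrt((6 + K + X) + K) = sqrt(6 + X + 2*K))
y(v) = 43 (y(v) = 7 - (-10 - 1*26) = 7 - (-10 - 26) = 7 - 1*(-36) = 7 + 36 = 43)
A(j, m) = (j + m)*(j + sqrt(-4 + 2*j)) (A(j, m) = (j + sqrt(6 - 10 + 2*j))*(m + j) = (j + sqrt(-4 + 2*j))*(j + m) = (j + m)*(j + sqrt(-4 + 2*j)))
A(-37, -20) - y(45) = ((-37)**2 - 37*(-20) - 37*sqrt(-4 + 2*(-37)) - 20*sqrt(-4 + 2*(-37))) - 1*43 = (1369 + 740 - 37*sqrt(-4 - 74) - 20*sqrt(-4 - 74)) - 43 = (1369 + 740 - 37*I*sqrt(78) - 20*I*sqrt(78)) - 43 = (2109 - 57*I*sqrt(78)) - 43 = 2066 - 57*I*sqrt(78)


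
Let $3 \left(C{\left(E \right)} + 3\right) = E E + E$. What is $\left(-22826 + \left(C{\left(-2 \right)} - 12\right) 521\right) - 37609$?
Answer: $- \frac{203708}{3} \approx -67903.0$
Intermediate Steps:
$C{\left(E \right)} = -3 + \frac{E}{3} + \frac{E^{2}}{3}$ ($C{\left(E \right)} = -3 + \frac{E E + E}{3} = -3 + \frac{E^{2} + E}{3} = -3 + \frac{E + E^{2}}{3} = -3 + \left(\frac{E}{3} + \frac{E^{2}}{3}\right) = -3 + \frac{E}{3} + \frac{E^{2}}{3}$)
$\left(-22826 + \left(C{\left(-2 \right)} - 12\right) 521\right) - 37609 = \left(-22826 + \left(\left(-3 + \frac{1}{3} \left(-2\right) + \frac{\left(-2\right)^{2}}{3}\right) - 12\right) 521\right) - 37609 = \left(-22826 + \left(\left(-3 - \frac{2}{3} + \frac{1}{3} \cdot 4\right) - 12\right) 521\right) - 37609 = \left(-22826 + \left(\left(-3 - \frac{2}{3} + \frac{4}{3}\right) - 12\right) 521\right) - 37609 = \left(-22826 + \left(- \frac{7}{3} - 12\right) 521\right) - 37609 = \left(-22826 - \frac{22403}{3}\right) - 37609 = - \frac{90881}{3} - 37609 = - \frac{203708}{3}$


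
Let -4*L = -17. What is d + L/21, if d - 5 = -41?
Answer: -3007/84 ≈ -35.798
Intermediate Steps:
L = 17/4 (L = -1/4*(-17) = 17/4 ≈ 4.2500)
d = -36 (d = 5 - 41 = -36)
d + L/21 = -36 + (17/4)/21 = -36 + (1/21)*(17/4) = -36 + 17/84 = -3007/84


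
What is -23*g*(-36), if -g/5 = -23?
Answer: 95220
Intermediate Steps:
g = 115 (g = -5*(-23) = 115)
-23*g*(-36) = -23*115*(-36) = -2645*(-36) = 95220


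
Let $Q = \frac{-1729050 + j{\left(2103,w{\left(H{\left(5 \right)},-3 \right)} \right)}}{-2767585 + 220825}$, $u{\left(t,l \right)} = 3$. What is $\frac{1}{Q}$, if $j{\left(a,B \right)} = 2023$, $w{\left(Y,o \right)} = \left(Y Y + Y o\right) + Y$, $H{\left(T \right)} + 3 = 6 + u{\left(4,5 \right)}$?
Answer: $\frac{2546760}{1727027} \approx 1.4746$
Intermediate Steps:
$H{\left(T \right)} = 6$ ($H{\left(T \right)} = -3 + \left(6 + 3\right) = -3 + 9 = 6$)
$w{\left(Y,o \right)} = Y + Y^{2} + Y o$ ($w{\left(Y,o \right)} = \left(Y^{2} + Y o\right) + Y = Y + Y^{2} + Y o$)
$Q = \frac{1727027}{2546760}$ ($Q = \frac{-1729050 + 2023}{-2767585 + 220825} = - \frac{1727027}{-2546760} = \left(-1727027\right) \left(- \frac{1}{2546760}\right) = \frac{1727027}{2546760} \approx 0.67813$)
$\frac{1}{Q} = \frac{1}{\frac{1727027}{2546760}} = \frac{2546760}{1727027}$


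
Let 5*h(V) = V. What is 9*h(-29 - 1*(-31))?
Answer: 18/5 ≈ 3.6000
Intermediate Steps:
h(V) = V/5
9*h(-29 - 1*(-31)) = 9*((-29 - 1*(-31))/5) = 9*((-29 + 31)/5) = 9*((⅕)*2) = 9*(⅖) = 18/5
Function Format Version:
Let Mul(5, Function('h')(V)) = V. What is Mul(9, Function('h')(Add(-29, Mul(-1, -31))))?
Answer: Rational(18, 5) ≈ 3.6000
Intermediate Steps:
Function('h')(V) = Mul(Rational(1, 5), V)
Mul(9, Function('h')(Add(-29, Mul(-1, -31)))) = Mul(9, Mul(Rational(1, 5), Add(-29, Mul(-1, -31)))) = Mul(9, Mul(Rational(1, 5), Add(-29, 31))) = Mul(9, Mul(Rational(1, 5), 2)) = Mul(9, Rational(2, 5)) = Rational(18, 5)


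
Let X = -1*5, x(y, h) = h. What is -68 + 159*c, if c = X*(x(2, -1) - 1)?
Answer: 1522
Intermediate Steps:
X = -5
c = 10 (c = -5*(-1 - 1) = -5*(-2) = 10)
-68 + 159*c = -68 + 159*10 = -68 + 1590 = 1522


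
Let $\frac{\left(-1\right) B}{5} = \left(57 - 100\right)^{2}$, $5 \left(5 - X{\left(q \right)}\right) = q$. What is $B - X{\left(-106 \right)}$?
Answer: $- \frac{46356}{5} \approx -9271.2$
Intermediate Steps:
$X{\left(q \right)} = 5 - \frac{q}{5}$
$B = -9245$ ($B = - 5 \left(57 - 100\right)^{2} = - 5 \left(-43\right)^{2} = \left(-5\right) 1849 = -9245$)
$B - X{\left(-106 \right)} = -9245 - \left(5 - - \frac{106}{5}\right) = -9245 - \left(5 + \frac{106}{5}\right) = -9245 - \frac{131}{5} = - \frac{46356}{5}$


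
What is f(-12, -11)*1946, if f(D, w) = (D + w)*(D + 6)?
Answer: 268548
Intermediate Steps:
f(D, w) = (6 + D)*(D + w) (f(D, w) = (D + w)*(6 + D) = (6 + D)*(D + w))
f(-12, -11)*1946 = ((-12)² + 6*(-12) + 6*(-11) - 12*(-11))*1946 = (144 - 72 - 66 + 132)*1946 = 138*1946 = 268548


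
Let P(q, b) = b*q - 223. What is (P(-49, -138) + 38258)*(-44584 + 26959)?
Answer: -789547125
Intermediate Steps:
P(q, b) = -223 + b*q
(P(-49, -138) + 38258)*(-44584 + 26959) = ((-223 - 138*(-49)) + 38258)*(-44584 + 26959) = ((-223 + 6762) + 38258)*(-17625) = (6539 + 38258)*(-17625) = 44797*(-17625) = -789547125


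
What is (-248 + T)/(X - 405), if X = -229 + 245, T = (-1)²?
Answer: 247/389 ≈ 0.63496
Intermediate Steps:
T = 1
X = 16
(-248 + T)/(X - 405) = (-248 + 1)/(16 - 405) = -247/(-389) = -247*(-1/389) = 247/389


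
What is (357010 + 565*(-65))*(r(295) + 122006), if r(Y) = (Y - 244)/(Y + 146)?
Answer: 820611303745/21 ≈ 3.9077e+10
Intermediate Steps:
r(Y) = (-244 + Y)/(146 + Y)
(357010 + 565*(-65))*(r(295) + 122006) = (357010 + 565*(-65))*((-244 + 295)/(146 + 295) + 122006) = (357010 - 36725)*(51/441 + 122006) = 320285*((1/441)*51 + 122006) = 320285*(17/147 + 122006) = 320285*(17934899/147) = 820611303745/21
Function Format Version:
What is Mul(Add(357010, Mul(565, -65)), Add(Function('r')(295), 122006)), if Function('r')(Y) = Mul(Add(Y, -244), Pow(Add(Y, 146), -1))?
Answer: Rational(820611303745, 21) ≈ 3.9077e+10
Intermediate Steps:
Function('r')(Y) = Mul(Pow(Add(146, Y), -1), Add(-244, Y)) (Function('r')(Y) = Mul(Add(-244, Y), Pow(Add(146, Y), -1)) = Mul(Pow(Add(146, Y), -1), Add(-244, Y)))
Mul(Add(357010, Mul(565, -65)), Add(Function('r')(295), 122006)) = Mul(Add(357010, Mul(565, -65)), Add(Mul(Pow(Add(146, 295), -1), Add(-244, 295)), 122006)) = Mul(Add(357010, -36725), Add(Mul(Pow(441, -1), 51), 122006)) = Mul(320285, Add(Mul(Rational(1, 441), 51), 122006)) = Mul(320285, Add(Rational(17, 147), 122006)) = Mul(320285, Rational(17934899, 147)) = Rational(820611303745, 21)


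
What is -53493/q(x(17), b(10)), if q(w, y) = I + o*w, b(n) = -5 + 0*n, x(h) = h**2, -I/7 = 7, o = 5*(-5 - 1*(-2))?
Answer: 53493/4384 ≈ 12.202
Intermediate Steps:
o = -15 (o = 5*(-5 + 2) = 5*(-3) = -15)
I = -49 (I = -7*7 = -49)
b(n) = -5 (b(n) = -5 + 0 = -5)
q(w, y) = -49 - 15*w
-53493/q(x(17), b(10)) = -53493/(-49 - 15*17**2) = -53493/(-49 - 15*289) = -53493/(-49 - 4335) = -53493/(-4384) = -53493*(-1/4384) = 53493/4384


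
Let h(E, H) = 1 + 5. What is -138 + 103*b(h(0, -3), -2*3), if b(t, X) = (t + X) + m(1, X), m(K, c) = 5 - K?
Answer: 274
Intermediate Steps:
h(E, H) = 6
b(t, X) = 4 + X + t (b(t, X) = (t + X) + (5 - 1*1) = (X + t) + (5 - 1) = (X + t) + 4 = 4 + X + t)
-138 + 103*b(h(0, -3), -2*3) = -138 + 103*(4 - 2*3 + 6) = -138 + 103*(4 - 6 + 6) = -138 + 103*4 = -138 + 412 = 274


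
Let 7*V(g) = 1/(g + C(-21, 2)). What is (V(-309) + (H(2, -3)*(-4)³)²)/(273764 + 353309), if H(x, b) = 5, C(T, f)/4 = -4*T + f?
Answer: 25088001/153632885 ≈ 0.16330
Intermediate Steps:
C(T, f) = -16*T + 4*f (C(T, f) = 4*(-4*T + f) = 4*(f - 4*T) = -16*T + 4*f)
V(g) = 1/(7*(344 + g)) (V(g) = 1/(7*(g + (-16*(-21) + 4*2))) = 1/(7*(g + (336 + 8))) = 1/(7*(g + 344)) = 1/(7*(344 + g)))
(V(-309) + (H(2, -3)*(-4)³)²)/(273764 + 353309) = (1/(7*(344 - 309)) + (5*(-4)³)²)/(273764 + 353309) = ((⅐)/35 + (5*(-64))²)/627073 = ((⅐)*(1/35) + (-320)²)*(1/627073) = (1/245 + 102400)*(1/627073) = (25088001/245)*(1/627073) = 25088001/153632885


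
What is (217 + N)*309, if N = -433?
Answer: -66744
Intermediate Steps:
(217 + N)*309 = (217 - 433)*309 = -216*309 = -66744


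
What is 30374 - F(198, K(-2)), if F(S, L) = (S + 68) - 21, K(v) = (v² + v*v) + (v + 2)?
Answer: 30129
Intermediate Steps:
K(v) = 2 + v + 2*v² (K(v) = (v² + v²) + (2 + v) = 2*v² + (2 + v) = 2 + v + 2*v²)
F(S, L) = 47 + S (F(S, L) = (68 + S) - 21 = 47 + S)
30374 - F(198, K(-2)) = 30374 - (47 + 198) = 30374 - 1*245 = 30374 - 245 = 30129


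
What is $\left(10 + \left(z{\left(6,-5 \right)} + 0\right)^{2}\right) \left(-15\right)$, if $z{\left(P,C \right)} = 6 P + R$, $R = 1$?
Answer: $-20685$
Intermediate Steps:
$z{\left(P,C \right)} = 1 + 6 P$ ($z{\left(P,C \right)} = 6 P + 1 = 1 + 6 P$)
$\left(10 + \left(z{\left(6,-5 \right)} + 0\right)^{2}\right) \left(-15\right) = \left(10 + \left(\left(1 + 6 \cdot 6\right) + 0\right)^{2}\right) \left(-15\right) = \left(10 + \left(\left(1 + 36\right) + 0\right)^{2}\right) \left(-15\right) = \left(10 + \left(37 + 0\right)^{2}\right) \left(-15\right) = \left(10 + 37^{2}\right) \left(-15\right) = \left(10 + 1369\right) \left(-15\right) = 1379 \left(-15\right) = -20685$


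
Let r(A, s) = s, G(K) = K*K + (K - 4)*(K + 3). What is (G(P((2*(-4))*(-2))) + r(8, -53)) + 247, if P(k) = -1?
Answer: 185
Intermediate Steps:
G(K) = K² + (-4 + K)*(3 + K)
(G(P((2*(-4))*(-2))) + r(8, -53)) + 247 = ((-12 - 1*(-1) + 2*(-1)²) - 53) + 247 = ((-12 + 1 + 2*1) - 53) + 247 = ((-12 + 1 + 2) - 53) + 247 = (-9 - 53) + 247 = -62 + 247 = 185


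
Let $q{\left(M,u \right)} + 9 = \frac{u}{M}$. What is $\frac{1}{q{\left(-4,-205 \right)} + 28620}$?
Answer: $\frac{4}{114649} \approx 3.4889 \cdot 10^{-5}$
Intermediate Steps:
$q{\left(M,u \right)} = -9 + \frac{u}{M}$
$\frac{1}{q{\left(-4,-205 \right)} + 28620} = \frac{1}{\left(-9 - \frac{205}{-4}\right) + 28620} = \frac{1}{\left(-9 - - \frac{205}{4}\right) + 28620} = \frac{1}{\left(-9 + \frac{205}{4}\right) + 28620} = \frac{1}{\frac{169}{4} + 28620} = \frac{1}{\frac{114649}{4}} = \frac{4}{114649}$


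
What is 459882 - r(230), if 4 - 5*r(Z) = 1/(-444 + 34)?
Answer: 942756459/2050 ≈ 4.5988e+5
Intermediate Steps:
r(Z) = 1641/2050 (r(Z) = ⅘ - 1/(5*(-444 + 34)) = ⅘ - ⅕/(-410) = ⅘ - ⅕*(-1/410) = ⅘ + 1/2050 = 1641/2050)
459882 - r(230) = 459882 - 1*1641/2050 = 459882 - 1641/2050 = 942756459/2050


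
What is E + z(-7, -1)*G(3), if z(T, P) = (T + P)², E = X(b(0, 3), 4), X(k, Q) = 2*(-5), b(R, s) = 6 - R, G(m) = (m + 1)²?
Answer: 1014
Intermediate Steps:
G(m) = (1 + m)²
X(k, Q) = -10
E = -10
z(T, P) = (P + T)²
E + z(-7, -1)*G(3) = -10 + (-1 - 7)²*(1 + 3)² = -10 + (-8)²*4² = -10 + 64*16 = -10 + 1024 = 1014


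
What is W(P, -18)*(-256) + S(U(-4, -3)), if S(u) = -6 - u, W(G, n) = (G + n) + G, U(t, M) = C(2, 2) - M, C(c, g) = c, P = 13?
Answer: -2059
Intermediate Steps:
U(t, M) = 2 - M
W(G, n) = n + 2*G
W(P, -18)*(-256) + S(U(-4, -3)) = (-18 + 2*13)*(-256) + (-6 - (2 - 1*(-3))) = (-18 + 26)*(-256) + (-6 - (2 + 3)) = 8*(-256) + (-6 - 1*5) = -2048 + (-6 - 5) = -2048 - 11 = -2059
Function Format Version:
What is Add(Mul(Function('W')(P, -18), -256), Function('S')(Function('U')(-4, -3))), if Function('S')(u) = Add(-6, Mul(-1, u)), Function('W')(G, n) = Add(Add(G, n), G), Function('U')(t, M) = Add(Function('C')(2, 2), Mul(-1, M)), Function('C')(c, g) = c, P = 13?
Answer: -2059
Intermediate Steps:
Function('U')(t, M) = Add(2, Mul(-1, M))
Function('W')(G, n) = Add(n, Mul(2, G))
Add(Mul(Function('W')(P, -18), -256), Function('S')(Function('U')(-4, -3))) = Add(Mul(Add(-18, Mul(2, 13)), -256), Add(-6, Mul(-1, Add(2, Mul(-1, -3))))) = Add(Mul(Add(-18, 26), -256), Add(-6, Mul(-1, Add(2, 3)))) = Add(Mul(8, -256), Add(-6, Mul(-1, 5))) = Add(-2048, Add(-6, -5)) = Add(-2048, -11) = -2059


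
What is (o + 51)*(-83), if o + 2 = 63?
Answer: -9296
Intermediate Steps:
o = 61 (o = -2 + 63 = 61)
(o + 51)*(-83) = (61 + 51)*(-83) = 112*(-83) = -9296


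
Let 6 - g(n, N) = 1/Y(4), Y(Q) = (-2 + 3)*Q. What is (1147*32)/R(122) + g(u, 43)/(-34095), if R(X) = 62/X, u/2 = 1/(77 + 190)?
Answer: 9849909097/136380 ≈ 72224.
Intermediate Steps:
u = 2/267 (u = 2/(77 + 190) = 2/267 ≈ 0.0074906)
Y(Q) = Q (Y(Q) = 1*Q = Q)
g(n, N) = 23/4 (g(n, N) = 6 - 1/4 = 6 - 1*¼ = 6 - ¼ = 23/4)
(1147*32)/R(122) + g(u, 43)/(-34095) = (1147*32)/((62/122)) + (23/4)/(-34095) = 36704/((62*(1/122))) + (23/4)*(-1/34095) = 36704/(31/61) - 23/136380 = 36704*(61/31) - 23/136380 = 72224 - 23/136380 = 9849909097/136380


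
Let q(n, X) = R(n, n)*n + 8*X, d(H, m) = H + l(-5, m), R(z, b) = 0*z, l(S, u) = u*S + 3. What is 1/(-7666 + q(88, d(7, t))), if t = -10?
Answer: -1/7186 ≈ -0.00013916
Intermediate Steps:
l(S, u) = 3 + S*u (l(S, u) = S*u + 3 = 3 + S*u)
R(z, b) = 0
d(H, m) = 3 + H - 5*m (d(H, m) = H + (3 - 5*m) = 3 + H - 5*m)
q(n, X) = 8*X (q(n, X) = 0*n + 8*X = 0 + 8*X = 8*X)
1/(-7666 + q(88, d(7, t))) = 1/(-7666 + 8*(3 + 7 - 5*(-10))) = 1/(-7666 + 8*(3 + 7 + 50)) = 1/(-7666 + 8*60) = 1/(-7666 + 480) = 1/(-7186) = -1/7186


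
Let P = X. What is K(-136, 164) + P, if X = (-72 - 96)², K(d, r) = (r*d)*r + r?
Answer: -3629468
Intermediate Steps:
K(d, r) = r + d*r² (K(d, r) = (d*r)*r + r = d*r² + r = r + d*r²)
X = 28224 (X = (-168)² = 28224)
P = 28224
K(-136, 164) + P = 164*(1 - 136*164) + 28224 = 164*(1 - 22304) + 28224 = 164*(-22303) + 28224 = -3657692 + 28224 = -3629468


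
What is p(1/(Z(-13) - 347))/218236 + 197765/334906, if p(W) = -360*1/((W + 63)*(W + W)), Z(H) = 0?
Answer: 23768100982603/39942890288444 ≈ 0.59505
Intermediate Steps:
p(W) = -180/(W*(63 + W)) (p(W) = -360*1/(2*W*(63 + W)) = -180/(W*(63 + W)))
p(1/(Z(-13) - 347))/218236 + 197765/334906 = -180/((1/(0 - 347))*(63 + 1/(0 - 347)))/218236 + 197765/334906 = -180/((1/(-347))*(63 + 1/(-347)))*(1/218236) + 197765*(1/334906) = -180/((-1/347)*(63 - 1/347))*(1/218236) + 197765/334906 = -180*(-347)/21860/347*(1/218236) + 197765/334906 = -180*(-347)*347/21860*(1/218236) + 197765/334906 = (1083681/1093)*(1/218236) + 197765/334906 = 1083681/238531948 + 197765/334906 = 23768100982603/39942890288444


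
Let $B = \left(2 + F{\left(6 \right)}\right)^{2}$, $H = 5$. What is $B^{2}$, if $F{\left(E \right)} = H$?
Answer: $2401$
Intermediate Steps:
$F{\left(E \right)} = 5$
$B = 49$ ($B = \left(2 + 5\right)^{2} = 7^{2} = 49$)
$B^{2} = 49^{2} = 2401$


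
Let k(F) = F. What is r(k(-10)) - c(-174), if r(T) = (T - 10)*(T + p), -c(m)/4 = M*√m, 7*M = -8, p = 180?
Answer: -3400 - 32*I*√174/7 ≈ -3400.0 - 60.301*I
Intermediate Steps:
M = -8/7 (M = (⅐)*(-8) = -8/7 ≈ -1.1429)
c(m) = 32*√m/7 (c(m) = -(-32)*√m/7 = 32*√m/7)
r(T) = (-10 + T)*(180 + T) (r(T) = (T - 10)*(T + 180) = (-10 + T)*(180 + T))
r(k(-10)) - c(-174) = (-1800 + (-10)² + 170*(-10)) - 32*√(-174)/7 = (-1800 + 100 - 1700) - 32*I*√174/7 = -3400 - 32*I*√174/7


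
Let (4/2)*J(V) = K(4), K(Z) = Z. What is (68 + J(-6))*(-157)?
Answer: -10990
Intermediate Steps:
J(V) = 2 (J(V) = (1/2)*4 = 2)
(68 + J(-6))*(-157) = (68 + 2)*(-157) = 70*(-157) = -10990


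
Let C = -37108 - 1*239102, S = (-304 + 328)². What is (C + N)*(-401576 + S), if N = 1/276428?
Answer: 7654305832369750/69107 ≈ 1.1076e+11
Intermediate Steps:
N = 1/276428 ≈ 3.6176e-6
S = 576 (S = 24² = 576)
C = -276210 (C = -37108 - 239102 = -276210)
(C + N)*(-401576 + S) = (-276210 + 1/276428)*(-401576 + 576) = -76352177879/276428*(-401000) = 7654305832369750/69107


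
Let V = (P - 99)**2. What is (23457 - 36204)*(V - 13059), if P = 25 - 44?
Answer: -11026155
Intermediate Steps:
P = -19
V = 13924 (V = (-19 - 99)**2 = (-118)**2 = 13924)
(23457 - 36204)*(V - 13059) = (23457 - 36204)*(13924 - 13059) = -12747*865 = -11026155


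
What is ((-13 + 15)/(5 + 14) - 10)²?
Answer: 35344/361 ≈ 97.906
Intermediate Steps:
((-13 + 15)/(5 + 14) - 10)² = (2/19 - 10)² = (-188/19)² = 35344/361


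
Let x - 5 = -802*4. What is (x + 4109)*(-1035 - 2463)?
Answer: -3169188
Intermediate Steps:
x = -3203 (x = 5 - 802*4 = 5 - 3208 = -3203)
(x + 4109)*(-1035 - 2463) = (-3203 + 4109)*(-1035 - 2463) = 906*(-3498) = -3169188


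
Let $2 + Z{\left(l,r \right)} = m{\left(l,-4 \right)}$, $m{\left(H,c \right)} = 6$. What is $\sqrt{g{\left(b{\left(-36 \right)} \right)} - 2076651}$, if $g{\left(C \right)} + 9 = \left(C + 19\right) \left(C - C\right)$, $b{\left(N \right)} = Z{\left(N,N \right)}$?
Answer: $6 i \sqrt{57685} \approx 1441.1 i$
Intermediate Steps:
$Z{\left(l,r \right)} = 4$ ($Z{\left(l,r \right)} = -2 + 6 = 4$)
$b{\left(N \right)} = 4$
$g{\left(C \right)} = -9$ ($g{\left(C \right)} = -9 + \left(C + 19\right) \left(C - C\right) = -9 + \left(19 + C\right) 0 = -9 + 0 = -9$)
$\sqrt{g{\left(b{\left(-36 \right)} \right)} - 2076651} = \sqrt{-9 - 2076651} = \sqrt{-2076660} = 6 i \sqrt{57685}$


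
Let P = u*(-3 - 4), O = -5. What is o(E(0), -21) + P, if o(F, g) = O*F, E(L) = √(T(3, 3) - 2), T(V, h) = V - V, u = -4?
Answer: 28 - 5*I*√2 ≈ 28.0 - 7.0711*I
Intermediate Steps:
T(V, h) = 0
E(L) = I*√2 (E(L) = √(0 - 2) = √(-2) = I*√2)
P = 28 (P = -4*(-3 - 4) = -4*(-7) = 28)
o(F, g) = -5*F
o(E(0), -21) + P = -5*I*√2 + 28 = 28 - 5*I*√2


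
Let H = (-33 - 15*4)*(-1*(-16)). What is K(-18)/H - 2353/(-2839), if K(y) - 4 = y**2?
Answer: 321259/528054 ≈ 0.60838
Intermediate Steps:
H = -1488 (H = (-33 - 60)*16 = -93*16 = -1488)
K(y) = 4 + y**2
K(-18)/H - 2353/(-2839) = (4 + (-18)**2)/(-1488) - 2353/(-2839) = (4 + 324)*(-1/1488) - 2353*(-1/2839) = 328*(-1/1488) + 2353/2839 = -41/186 + 2353/2839 = 321259/528054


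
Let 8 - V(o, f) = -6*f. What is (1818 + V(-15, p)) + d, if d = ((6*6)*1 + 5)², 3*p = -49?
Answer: 3409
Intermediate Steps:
p = -49/3 (p = (⅓)*(-49) = -49/3 ≈ -16.333)
V(o, f) = 8 + 6*f (V(o, f) = 8 - (-6)*f = 8 + 6*f)
d = 1681 (d = (36*1 + 5)² = (36 + 5)² = 41² = 1681)
(1818 + V(-15, p)) + d = (1818 + (8 + 6*(-49/3))) + 1681 = (1818 + (8 - 98)) + 1681 = (1818 - 90) + 1681 = 1728 + 1681 = 3409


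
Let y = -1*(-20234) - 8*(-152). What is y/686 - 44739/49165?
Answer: 511949148/16863595 ≈ 30.358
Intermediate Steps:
y = 21450 (y = 20234 + 1216 = 21450)
y/686 - 44739/49165 = 21450/686 - 44739/49165 = 21450*(1/686) - 44739*1/49165 = 10725/343 - 44739/49165 = 511949148/16863595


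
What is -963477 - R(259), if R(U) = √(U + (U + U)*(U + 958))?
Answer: -963477 - √630665 ≈ -9.6427e+5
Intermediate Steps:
R(U) = √(U + 2*U*(958 + U)) (R(U) = √(U + (2*U)*(958 + U)) = √(U + 2*U*(958 + U)))
-963477 - R(259) = -963477 - √(259*(1917 + 2*259)) = -963477 - √(259*(1917 + 518)) = -963477 - √(259*2435) = -963477 - √630665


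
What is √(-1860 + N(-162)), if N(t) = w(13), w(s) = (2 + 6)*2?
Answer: 2*I*√461 ≈ 42.942*I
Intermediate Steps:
w(s) = 16 (w(s) = 8*2 = 16)
N(t) = 16
√(-1860 + N(-162)) = √(-1860 + 16) = √(-1844) = 2*I*√461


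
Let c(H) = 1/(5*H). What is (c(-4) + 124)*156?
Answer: 96681/5 ≈ 19336.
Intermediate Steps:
c(H) = 1/(5*H)
(c(-4) + 124)*156 = ((1/5)/(-4) + 124)*156 = ((1/5)*(-1/4) + 124)*156 = (-1/20 + 124)*156 = (2479/20)*156 = 96681/5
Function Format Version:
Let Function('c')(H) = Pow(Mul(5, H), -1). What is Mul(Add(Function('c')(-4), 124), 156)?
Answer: Rational(96681, 5) ≈ 19336.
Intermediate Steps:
Function('c')(H) = Mul(Rational(1, 5), Pow(H, -1))
Mul(Add(Function('c')(-4), 124), 156) = Mul(Add(Mul(Rational(1, 5), Pow(-4, -1)), 124), 156) = Mul(Add(Mul(Rational(1, 5), Rational(-1, 4)), 124), 156) = Mul(Add(Rational(-1, 20), 124), 156) = Mul(Rational(2479, 20), 156) = Rational(96681, 5)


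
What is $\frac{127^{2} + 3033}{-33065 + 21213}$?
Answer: $- \frac{9581}{5926} \approx -1.6168$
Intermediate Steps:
$\frac{127^{2} + 3033}{-33065 + 21213} = \frac{16129 + 3033}{-11852} = 19162 \left(- \frac{1}{11852}\right) = - \frac{9581}{5926}$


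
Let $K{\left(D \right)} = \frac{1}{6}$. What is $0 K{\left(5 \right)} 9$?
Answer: $0$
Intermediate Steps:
$K{\left(D \right)} = \frac{1}{6}$
$0 K{\left(5 \right)} 9 = 0 \cdot \frac{1}{6} \cdot 9 = 0 \cdot 9 = 0$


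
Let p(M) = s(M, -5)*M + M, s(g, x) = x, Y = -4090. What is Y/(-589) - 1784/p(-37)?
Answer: -111364/21793 ≈ -5.1101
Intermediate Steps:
p(M) = -4*M (p(M) = -5*M + M = -4*M)
Y/(-589) - 1784/p(-37) = -4090/(-589) - 1784/((-4*(-37))) = -4090*(-1/589) - 1784/148 = 4090/589 - 1784*1/148 = 4090/589 - 446/37 = -111364/21793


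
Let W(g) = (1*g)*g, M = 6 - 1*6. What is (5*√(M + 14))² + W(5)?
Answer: 375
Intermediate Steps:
M = 0 (M = 6 - 6 = 0)
W(g) = g² (W(g) = g*g = g²)
(5*√(M + 14))² + W(5) = (5*√(0 + 14))² + 5² = (5*√14)² + 25 = 350 + 25 = 375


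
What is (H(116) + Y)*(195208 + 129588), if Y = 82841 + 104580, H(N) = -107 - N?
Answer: 60801161608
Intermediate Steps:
Y = 187421
(H(116) + Y)*(195208 + 129588) = ((-107 - 1*116) + 187421)*(195208 + 129588) = ((-107 - 116) + 187421)*324796 = (-223 + 187421)*324796 = 187198*324796 = 60801161608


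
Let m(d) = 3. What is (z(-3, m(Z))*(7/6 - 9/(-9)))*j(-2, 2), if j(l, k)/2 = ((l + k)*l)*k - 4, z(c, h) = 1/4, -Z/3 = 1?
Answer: -13/3 ≈ -4.3333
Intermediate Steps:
Z = -3 (Z = -3*1 = -3)
z(c, h) = ¼
j(l, k) = -8 + 2*k*l*(k + l) (j(l, k) = 2*(((l + k)*l)*k - 4) = 2*(((k + l)*l)*k - 4) = 2*((l*(k + l))*k - 4) = 2*(k*l*(k + l) - 4) = 2*(-4 + k*l*(k + l)) = -8 + 2*k*l*(k + l))
(z(-3, m(Z))*(7/6 - 9/(-9)))*j(-2, 2) = ((7/6 - 9/(-9))/4)*(-8 + 2*2*(-2)² + 2*(-2)*2²) = ((7*(⅙) - 9*(-⅑))/4)*(-8 + 2*2*4 + 2*(-2)*4) = ((7/6 + 1)/4)*(-8 + 16 - 16) = ((¼)*(13/6))*(-8) = (13/24)*(-8) = -13/3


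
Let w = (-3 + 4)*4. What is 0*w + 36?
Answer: 36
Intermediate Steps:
w = 4 (w = 1*4 = 4)
0*w + 36 = 0*4 + 36 = 0 + 36 = 36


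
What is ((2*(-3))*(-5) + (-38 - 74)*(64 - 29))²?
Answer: 15132100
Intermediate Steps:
((2*(-3))*(-5) + (-38 - 74)*(64 - 29))² = (-6*(-5) - 112*35)² = (30 - 3920)² = (-3890)² = 15132100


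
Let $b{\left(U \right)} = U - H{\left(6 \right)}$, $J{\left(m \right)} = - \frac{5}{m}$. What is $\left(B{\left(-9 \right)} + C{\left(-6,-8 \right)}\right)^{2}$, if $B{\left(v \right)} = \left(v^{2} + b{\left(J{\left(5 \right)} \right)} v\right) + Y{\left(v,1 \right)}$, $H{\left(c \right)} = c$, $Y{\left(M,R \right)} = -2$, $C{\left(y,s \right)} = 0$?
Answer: $20164$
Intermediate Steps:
$b{\left(U \right)} = -6 + U$ ($b{\left(U \right)} = U - 6 = -6 + U$)
$B{\left(v \right)} = -2 + v^{2} - 7 v$ ($B{\left(v \right)} = \left(v^{2} + \left(-6 - \frac{5}{5}\right) v\right) - 2 = \left(v^{2} + \left(-6 - 1\right) v\right) - 2 = \left(v^{2} - 7 v\right) - 2 = -2 + v^{2} - 7 v$)
$\left(B{\left(-9 \right)} + C{\left(-6,-8 \right)}\right)^{2} = \left(\left(-2 + \left(-9\right)^{2} - -63\right) + 0\right)^{2} = \left(\left(-2 + 81 + 63\right) + 0\right)^{2} = \left(142 + 0\right)^{2} = 142^{2} = 20164$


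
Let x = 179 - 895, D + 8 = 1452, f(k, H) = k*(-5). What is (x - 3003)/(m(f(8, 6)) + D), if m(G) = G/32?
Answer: -14876/5771 ≈ -2.5777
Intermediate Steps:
f(k, H) = -5*k
D = 1444 (D = -8 + 1452 = 1444)
x = -716
m(G) = G/32 (m(G) = G*(1/32) = G/32)
(x - 3003)/(m(f(8, 6)) + D) = (-716 - 3003)/((-5*8)/32 + 1444) = -3719/((1/32)*(-40) + 1444) = -3719/(-5/4 + 1444) = -3719/5771/4 = -3719*4/5771 = -14876/5771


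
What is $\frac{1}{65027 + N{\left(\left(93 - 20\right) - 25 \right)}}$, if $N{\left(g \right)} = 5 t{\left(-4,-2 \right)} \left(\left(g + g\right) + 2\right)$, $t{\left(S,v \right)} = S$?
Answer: $\frac{1}{63067} \approx 1.5856 \cdot 10^{-5}$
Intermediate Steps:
$N{\left(g \right)} = -40 - 40 g$ ($N{\left(g \right)} = 5 \left(-4\right) \left(\left(g + g\right) + 2\right) = - 20 \left(2 g + 2\right) = - 20 \left(2 + 2 g\right) = -40 - 40 g$)
$\frac{1}{65027 + N{\left(\left(93 - 20\right) - 25 \right)}} = \frac{1}{65027 - \left(40 + 40 \left(\left(93 - 20\right) - 25\right)\right)} = \frac{1}{65027 - \left(40 + 40 \left(73 - 25\right)\right)} = \frac{1}{65027 - 1960} = \frac{1}{63067}$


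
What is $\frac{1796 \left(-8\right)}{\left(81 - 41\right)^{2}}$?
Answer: $- \frac{449}{50} \approx -8.98$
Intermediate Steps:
$\frac{1796 \left(-8\right)}{\left(81 - 41\right)^{2}} = - \frac{14368}{40^{2}} = - \frac{14368}{1600} = \left(-14368\right) \frac{1}{1600} = - \frac{449}{50}$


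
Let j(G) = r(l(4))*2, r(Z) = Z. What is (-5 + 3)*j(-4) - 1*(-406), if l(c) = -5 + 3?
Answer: 414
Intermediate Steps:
l(c) = -2
j(G) = -4 (j(G) = -2*2 = -4)
(-5 + 3)*j(-4) - 1*(-406) = (-5 + 3)*(-4) - 1*(-406) = -2*(-4) + 406 = 8 + 406 = 414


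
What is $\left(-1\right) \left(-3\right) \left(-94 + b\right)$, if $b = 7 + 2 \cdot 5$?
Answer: $-231$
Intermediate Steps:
$b = 17$ ($b = 7 + 10 = 17$)
$\left(-1\right) \left(-3\right) \left(-94 + b\right) = \left(-1\right) \left(-3\right) \left(-94 + 17\right) = 3 \left(-77\right) = -231$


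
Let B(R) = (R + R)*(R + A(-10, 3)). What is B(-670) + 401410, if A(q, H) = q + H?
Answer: 1308590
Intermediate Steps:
A(q, H) = H + q
B(R) = 2*R*(-7 + R) (B(R) = (R + R)*(R + (3 - 10)) = (2*R)*(R - 7) = (2*R)*(-7 + R) = 2*R*(-7 + R))
B(-670) + 401410 = 2*(-670)*(-7 - 670) + 401410 = 2*(-670)*(-677) + 401410 = 907180 + 401410 = 1308590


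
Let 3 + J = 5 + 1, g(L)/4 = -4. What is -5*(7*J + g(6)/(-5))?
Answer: -121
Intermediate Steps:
g(L) = -16 (g(L) = 4*(-4) = -16)
J = 3 (J = -3 + (5 + 1) = -3 + 6 = 3)
-5*(7*J + g(6)/(-5)) = -5*(7*3 - 16/(-5)) = -5*(21 - 16*(-1/5)) = -5*(21 + 16/5) = -5*121/5 = -121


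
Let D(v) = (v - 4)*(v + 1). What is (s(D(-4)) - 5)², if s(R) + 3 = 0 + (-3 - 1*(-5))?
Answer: 36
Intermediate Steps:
D(v) = (1 + v)*(-4 + v) (D(v) = (-4 + v)*(1 + v) = (1 + v)*(-4 + v))
s(R) = -1 (s(R) = -3 + (0 + (-3 - 1*(-5))) = -3 + (0 + (-3 + 5)) = -3 + (0 + 2) = -3 + 2 = -1)
(s(D(-4)) - 5)² = (-1 - 5)² = (-6)² = 36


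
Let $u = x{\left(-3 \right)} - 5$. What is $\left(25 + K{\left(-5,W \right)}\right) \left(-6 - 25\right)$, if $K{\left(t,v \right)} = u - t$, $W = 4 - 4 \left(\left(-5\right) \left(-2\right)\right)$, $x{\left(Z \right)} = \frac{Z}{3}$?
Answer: $-744$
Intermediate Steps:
$x{\left(Z \right)} = \frac{Z}{3}$ ($x{\left(Z \right)} = Z \frac{1}{3} = \frac{Z}{3}$)
$W = -36$ ($W = 4 - 40 = -36$)
$u = -6$ ($u = \frac{1}{3} \left(-3\right) - 5 = -1 - 5 = -6$)
$K{\left(t,v \right)} = -6 - t$
$\left(25 + K{\left(-5,W \right)}\right) \left(-6 - 25\right) = \left(25 - 1\right) \left(-6 - 25\right) = \left(25 + \left(-6 + 5\right)\right) \left(-31\right) = \left(25 - 1\right) \left(-31\right) = 24 \left(-31\right) = -744$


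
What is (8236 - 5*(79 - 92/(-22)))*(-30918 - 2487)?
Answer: -2873531505/11 ≈ -2.6123e+8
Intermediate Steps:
(8236 - 5*(79 - 92/(-22)))*(-30918 - 2487) = (8236 - 5*(79 - 92*(-1/22)))*(-33405) = (8236 - 5*(79 + 46/11))*(-33405) = (8236 - 5*915/11)*(-33405) = (8236 - 4575/11)*(-33405) = (86021/11)*(-33405) = -2873531505/11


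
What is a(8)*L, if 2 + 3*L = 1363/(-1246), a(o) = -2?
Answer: 1285/623 ≈ 2.0626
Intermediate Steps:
L = -1285/1246 (L = -2/3 + (1363/(-1246))/3 = -2/3 + (1363*(-1/1246))/3 = -2/3 + (1/3)*(-1363/1246) = -2/3 - 1363/3738 = -1285/1246 ≈ -1.0313)
a(8)*L = -2*(-1285/1246) = 1285/623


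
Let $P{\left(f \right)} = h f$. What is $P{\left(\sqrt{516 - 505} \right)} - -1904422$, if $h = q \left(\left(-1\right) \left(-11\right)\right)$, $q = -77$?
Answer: $1904422 - 847 \sqrt{11} \approx 1.9016 \cdot 10^{6}$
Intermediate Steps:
$h = -847$ ($h = - 77 \left(\left(-1\right) \left(-11\right)\right) = \left(-77\right) 11 = -847$)
$P{\left(f \right)} = - 847 f$
$P{\left(\sqrt{516 - 505} \right)} - -1904422 = - 847 \sqrt{516 - 505} - -1904422 = - 847 \sqrt{11} + 1904422 = 1904422 - 847 \sqrt{11}$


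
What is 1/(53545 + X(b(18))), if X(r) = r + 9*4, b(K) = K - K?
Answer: 1/53581 ≈ 1.8663e-5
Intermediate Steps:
b(K) = 0
X(r) = 36 + r (X(r) = r + 36 = 36 + r)
1/(53545 + X(b(18))) = 1/(53545 + (36 + 0)) = 1/(53545 + 36) = 1/53581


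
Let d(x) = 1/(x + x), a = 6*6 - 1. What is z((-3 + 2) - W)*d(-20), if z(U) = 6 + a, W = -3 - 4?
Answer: -41/40 ≈ -1.0250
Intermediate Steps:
W = -7
a = 35 (a = 36 - 1 = 35)
d(x) = 1/(2*x)
z(U) = 41 (z(U) = 6 + 35 = 41)
z((-3 + 2) - W)*d(-20) = 41*((1/2)/(-20)) = 41*((1/2)*(-1/20)) = 41*(-1/40) = -41/40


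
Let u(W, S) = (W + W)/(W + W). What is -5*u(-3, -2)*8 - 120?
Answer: -160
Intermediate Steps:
u(W, S) = 1 (u(W, S) = (2*W)/((2*W)) = (2*W)*(1/(2*W)) = 1)
-5*u(-3, -2)*8 - 120 = -5*8 - 120 = -40 - 120 = -160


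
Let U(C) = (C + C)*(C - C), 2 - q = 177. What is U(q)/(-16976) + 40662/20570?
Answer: 20331/10285 ≈ 1.9768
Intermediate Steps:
q = -175 (q = 2 - 1*177 = 2 - 177 = -175)
U(C) = 0 (U(C) = (2*C)*0 = 0)
U(q)/(-16976) + 40662/20570 = 0/(-16976) + 40662/20570 = 0*(-1/16976) + 40662*(1/20570) = 0 + 20331/10285 = 20331/10285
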